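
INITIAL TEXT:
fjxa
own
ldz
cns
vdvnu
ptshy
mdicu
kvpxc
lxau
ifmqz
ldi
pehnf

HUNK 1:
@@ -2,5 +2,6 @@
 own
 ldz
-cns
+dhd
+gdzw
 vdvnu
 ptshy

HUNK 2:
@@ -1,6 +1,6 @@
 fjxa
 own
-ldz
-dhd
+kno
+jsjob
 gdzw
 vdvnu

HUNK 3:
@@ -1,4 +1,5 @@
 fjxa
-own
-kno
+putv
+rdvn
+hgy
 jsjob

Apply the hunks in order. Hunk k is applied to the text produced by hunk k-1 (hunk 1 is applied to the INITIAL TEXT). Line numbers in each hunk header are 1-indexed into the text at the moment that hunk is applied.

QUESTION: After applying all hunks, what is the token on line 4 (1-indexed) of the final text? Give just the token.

Answer: hgy

Derivation:
Hunk 1: at line 2 remove [cns] add [dhd,gdzw] -> 13 lines: fjxa own ldz dhd gdzw vdvnu ptshy mdicu kvpxc lxau ifmqz ldi pehnf
Hunk 2: at line 1 remove [ldz,dhd] add [kno,jsjob] -> 13 lines: fjxa own kno jsjob gdzw vdvnu ptshy mdicu kvpxc lxau ifmqz ldi pehnf
Hunk 3: at line 1 remove [own,kno] add [putv,rdvn,hgy] -> 14 lines: fjxa putv rdvn hgy jsjob gdzw vdvnu ptshy mdicu kvpxc lxau ifmqz ldi pehnf
Final line 4: hgy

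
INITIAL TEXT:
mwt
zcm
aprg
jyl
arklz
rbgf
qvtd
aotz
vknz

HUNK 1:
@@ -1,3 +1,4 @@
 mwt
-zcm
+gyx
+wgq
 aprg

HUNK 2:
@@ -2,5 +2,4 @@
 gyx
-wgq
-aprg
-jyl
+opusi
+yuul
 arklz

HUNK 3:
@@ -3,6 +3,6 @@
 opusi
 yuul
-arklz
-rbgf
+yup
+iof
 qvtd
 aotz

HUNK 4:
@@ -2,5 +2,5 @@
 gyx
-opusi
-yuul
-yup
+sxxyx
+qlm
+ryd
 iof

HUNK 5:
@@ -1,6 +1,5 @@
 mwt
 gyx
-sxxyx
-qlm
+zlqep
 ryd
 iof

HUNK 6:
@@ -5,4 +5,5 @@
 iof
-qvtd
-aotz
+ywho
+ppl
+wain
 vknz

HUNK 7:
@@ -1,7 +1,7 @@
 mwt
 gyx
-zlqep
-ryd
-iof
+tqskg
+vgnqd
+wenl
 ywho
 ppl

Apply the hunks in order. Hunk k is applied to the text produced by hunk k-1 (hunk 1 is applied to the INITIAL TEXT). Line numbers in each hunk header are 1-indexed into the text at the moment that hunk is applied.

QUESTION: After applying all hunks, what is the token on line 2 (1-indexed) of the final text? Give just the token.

Hunk 1: at line 1 remove [zcm] add [gyx,wgq] -> 10 lines: mwt gyx wgq aprg jyl arklz rbgf qvtd aotz vknz
Hunk 2: at line 2 remove [wgq,aprg,jyl] add [opusi,yuul] -> 9 lines: mwt gyx opusi yuul arklz rbgf qvtd aotz vknz
Hunk 3: at line 3 remove [arklz,rbgf] add [yup,iof] -> 9 lines: mwt gyx opusi yuul yup iof qvtd aotz vknz
Hunk 4: at line 2 remove [opusi,yuul,yup] add [sxxyx,qlm,ryd] -> 9 lines: mwt gyx sxxyx qlm ryd iof qvtd aotz vknz
Hunk 5: at line 1 remove [sxxyx,qlm] add [zlqep] -> 8 lines: mwt gyx zlqep ryd iof qvtd aotz vknz
Hunk 6: at line 5 remove [qvtd,aotz] add [ywho,ppl,wain] -> 9 lines: mwt gyx zlqep ryd iof ywho ppl wain vknz
Hunk 7: at line 1 remove [zlqep,ryd,iof] add [tqskg,vgnqd,wenl] -> 9 lines: mwt gyx tqskg vgnqd wenl ywho ppl wain vknz
Final line 2: gyx

Answer: gyx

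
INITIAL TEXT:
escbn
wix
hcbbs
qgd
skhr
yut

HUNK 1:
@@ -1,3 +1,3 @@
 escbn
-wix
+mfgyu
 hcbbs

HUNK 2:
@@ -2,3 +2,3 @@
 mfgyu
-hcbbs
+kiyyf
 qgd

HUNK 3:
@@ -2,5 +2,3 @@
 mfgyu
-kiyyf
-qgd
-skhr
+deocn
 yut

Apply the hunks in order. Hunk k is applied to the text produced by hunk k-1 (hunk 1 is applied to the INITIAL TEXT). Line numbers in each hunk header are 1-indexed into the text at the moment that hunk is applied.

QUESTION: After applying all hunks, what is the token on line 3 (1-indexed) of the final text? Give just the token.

Answer: deocn

Derivation:
Hunk 1: at line 1 remove [wix] add [mfgyu] -> 6 lines: escbn mfgyu hcbbs qgd skhr yut
Hunk 2: at line 2 remove [hcbbs] add [kiyyf] -> 6 lines: escbn mfgyu kiyyf qgd skhr yut
Hunk 3: at line 2 remove [kiyyf,qgd,skhr] add [deocn] -> 4 lines: escbn mfgyu deocn yut
Final line 3: deocn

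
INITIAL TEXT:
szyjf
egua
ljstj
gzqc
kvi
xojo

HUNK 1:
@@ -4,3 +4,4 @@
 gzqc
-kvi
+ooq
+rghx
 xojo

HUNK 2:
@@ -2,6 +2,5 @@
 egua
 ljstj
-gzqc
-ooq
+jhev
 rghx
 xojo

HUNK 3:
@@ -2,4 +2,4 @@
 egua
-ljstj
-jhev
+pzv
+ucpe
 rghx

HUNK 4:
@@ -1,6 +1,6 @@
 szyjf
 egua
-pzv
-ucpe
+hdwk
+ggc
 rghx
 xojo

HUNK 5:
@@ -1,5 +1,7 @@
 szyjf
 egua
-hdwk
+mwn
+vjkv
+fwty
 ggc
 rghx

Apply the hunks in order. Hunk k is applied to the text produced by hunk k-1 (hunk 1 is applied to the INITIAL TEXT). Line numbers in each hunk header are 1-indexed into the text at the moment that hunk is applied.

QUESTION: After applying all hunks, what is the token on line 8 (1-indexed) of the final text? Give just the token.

Answer: xojo

Derivation:
Hunk 1: at line 4 remove [kvi] add [ooq,rghx] -> 7 lines: szyjf egua ljstj gzqc ooq rghx xojo
Hunk 2: at line 2 remove [gzqc,ooq] add [jhev] -> 6 lines: szyjf egua ljstj jhev rghx xojo
Hunk 3: at line 2 remove [ljstj,jhev] add [pzv,ucpe] -> 6 lines: szyjf egua pzv ucpe rghx xojo
Hunk 4: at line 1 remove [pzv,ucpe] add [hdwk,ggc] -> 6 lines: szyjf egua hdwk ggc rghx xojo
Hunk 5: at line 1 remove [hdwk] add [mwn,vjkv,fwty] -> 8 lines: szyjf egua mwn vjkv fwty ggc rghx xojo
Final line 8: xojo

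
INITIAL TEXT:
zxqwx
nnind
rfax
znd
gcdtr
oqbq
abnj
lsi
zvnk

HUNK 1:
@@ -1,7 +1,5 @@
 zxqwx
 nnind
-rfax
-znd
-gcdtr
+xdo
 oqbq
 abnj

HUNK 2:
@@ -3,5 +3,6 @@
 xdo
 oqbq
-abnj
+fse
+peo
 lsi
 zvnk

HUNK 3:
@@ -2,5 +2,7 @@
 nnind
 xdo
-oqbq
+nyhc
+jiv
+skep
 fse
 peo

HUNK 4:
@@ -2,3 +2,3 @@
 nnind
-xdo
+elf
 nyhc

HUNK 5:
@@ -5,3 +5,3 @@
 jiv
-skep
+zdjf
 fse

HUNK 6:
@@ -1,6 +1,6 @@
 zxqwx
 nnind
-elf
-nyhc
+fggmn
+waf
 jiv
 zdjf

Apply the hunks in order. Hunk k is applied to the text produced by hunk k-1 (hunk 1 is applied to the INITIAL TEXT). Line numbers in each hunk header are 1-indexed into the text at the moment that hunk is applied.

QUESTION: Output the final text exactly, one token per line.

Hunk 1: at line 1 remove [rfax,znd,gcdtr] add [xdo] -> 7 lines: zxqwx nnind xdo oqbq abnj lsi zvnk
Hunk 2: at line 3 remove [abnj] add [fse,peo] -> 8 lines: zxqwx nnind xdo oqbq fse peo lsi zvnk
Hunk 3: at line 2 remove [oqbq] add [nyhc,jiv,skep] -> 10 lines: zxqwx nnind xdo nyhc jiv skep fse peo lsi zvnk
Hunk 4: at line 2 remove [xdo] add [elf] -> 10 lines: zxqwx nnind elf nyhc jiv skep fse peo lsi zvnk
Hunk 5: at line 5 remove [skep] add [zdjf] -> 10 lines: zxqwx nnind elf nyhc jiv zdjf fse peo lsi zvnk
Hunk 6: at line 1 remove [elf,nyhc] add [fggmn,waf] -> 10 lines: zxqwx nnind fggmn waf jiv zdjf fse peo lsi zvnk

Answer: zxqwx
nnind
fggmn
waf
jiv
zdjf
fse
peo
lsi
zvnk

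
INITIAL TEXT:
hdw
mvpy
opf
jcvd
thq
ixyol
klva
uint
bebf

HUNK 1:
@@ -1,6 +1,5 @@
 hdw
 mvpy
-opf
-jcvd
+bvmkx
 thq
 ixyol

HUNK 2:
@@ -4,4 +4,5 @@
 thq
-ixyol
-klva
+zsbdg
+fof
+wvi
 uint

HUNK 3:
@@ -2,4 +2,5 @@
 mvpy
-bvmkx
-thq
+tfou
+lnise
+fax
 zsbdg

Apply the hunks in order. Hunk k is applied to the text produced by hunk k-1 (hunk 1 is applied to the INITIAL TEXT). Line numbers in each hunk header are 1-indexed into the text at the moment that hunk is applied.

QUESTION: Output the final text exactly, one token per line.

Hunk 1: at line 1 remove [opf,jcvd] add [bvmkx] -> 8 lines: hdw mvpy bvmkx thq ixyol klva uint bebf
Hunk 2: at line 4 remove [ixyol,klva] add [zsbdg,fof,wvi] -> 9 lines: hdw mvpy bvmkx thq zsbdg fof wvi uint bebf
Hunk 3: at line 2 remove [bvmkx,thq] add [tfou,lnise,fax] -> 10 lines: hdw mvpy tfou lnise fax zsbdg fof wvi uint bebf

Answer: hdw
mvpy
tfou
lnise
fax
zsbdg
fof
wvi
uint
bebf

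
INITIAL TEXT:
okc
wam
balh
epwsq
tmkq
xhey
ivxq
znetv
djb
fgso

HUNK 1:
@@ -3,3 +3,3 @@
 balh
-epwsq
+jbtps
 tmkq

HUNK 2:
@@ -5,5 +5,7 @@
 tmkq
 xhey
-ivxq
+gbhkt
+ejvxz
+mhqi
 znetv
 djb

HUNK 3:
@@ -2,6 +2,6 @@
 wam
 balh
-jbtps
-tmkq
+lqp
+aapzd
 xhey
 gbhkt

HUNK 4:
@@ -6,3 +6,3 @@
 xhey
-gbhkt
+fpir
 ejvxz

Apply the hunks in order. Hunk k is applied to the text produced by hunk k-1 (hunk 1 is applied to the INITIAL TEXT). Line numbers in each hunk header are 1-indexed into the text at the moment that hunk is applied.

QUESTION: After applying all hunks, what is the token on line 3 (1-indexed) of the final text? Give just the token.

Answer: balh

Derivation:
Hunk 1: at line 3 remove [epwsq] add [jbtps] -> 10 lines: okc wam balh jbtps tmkq xhey ivxq znetv djb fgso
Hunk 2: at line 5 remove [ivxq] add [gbhkt,ejvxz,mhqi] -> 12 lines: okc wam balh jbtps tmkq xhey gbhkt ejvxz mhqi znetv djb fgso
Hunk 3: at line 2 remove [jbtps,tmkq] add [lqp,aapzd] -> 12 lines: okc wam balh lqp aapzd xhey gbhkt ejvxz mhqi znetv djb fgso
Hunk 4: at line 6 remove [gbhkt] add [fpir] -> 12 lines: okc wam balh lqp aapzd xhey fpir ejvxz mhqi znetv djb fgso
Final line 3: balh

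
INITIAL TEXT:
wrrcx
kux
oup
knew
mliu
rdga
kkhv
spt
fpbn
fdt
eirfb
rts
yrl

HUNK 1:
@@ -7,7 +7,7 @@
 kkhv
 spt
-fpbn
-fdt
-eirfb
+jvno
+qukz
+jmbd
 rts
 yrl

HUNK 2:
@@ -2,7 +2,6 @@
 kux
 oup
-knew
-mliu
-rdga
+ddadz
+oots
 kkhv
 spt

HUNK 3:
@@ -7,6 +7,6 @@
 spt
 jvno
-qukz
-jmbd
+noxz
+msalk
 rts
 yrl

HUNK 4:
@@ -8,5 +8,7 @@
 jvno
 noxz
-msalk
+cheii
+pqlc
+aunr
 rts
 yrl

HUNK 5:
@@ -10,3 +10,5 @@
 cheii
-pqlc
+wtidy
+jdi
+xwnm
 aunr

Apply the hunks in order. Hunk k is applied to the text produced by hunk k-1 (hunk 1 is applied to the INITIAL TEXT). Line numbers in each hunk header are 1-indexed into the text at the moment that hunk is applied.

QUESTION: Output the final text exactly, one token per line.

Hunk 1: at line 7 remove [fpbn,fdt,eirfb] add [jvno,qukz,jmbd] -> 13 lines: wrrcx kux oup knew mliu rdga kkhv spt jvno qukz jmbd rts yrl
Hunk 2: at line 2 remove [knew,mliu,rdga] add [ddadz,oots] -> 12 lines: wrrcx kux oup ddadz oots kkhv spt jvno qukz jmbd rts yrl
Hunk 3: at line 7 remove [qukz,jmbd] add [noxz,msalk] -> 12 lines: wrrcx kux oup ddadz oots kkhv spt jvno noxz msalk rts yrl
Hunk 4: at line 8 remove [msalk] add [cheii,pqlc,aunr] -> 14 lines: wrrcx kux oup ddadz oots kkhv spt jvno noxz cheii pqlc aunr rts yrl
Hunk 5: at line 10 remove [pqlc] add [wtidy,jdi,xwnm] -> 16 lines: wrrcx kux oup ddadz oots kkhv spt jvno noxz cheii wtidy jdi xwnm aunr rts yrl

Answer: wrrcx
kux
oup
ddadz
oots
kkhv
spt
jvno
noxz
cheii
wtidy
jdi
xwnm
aunr
rts
yrl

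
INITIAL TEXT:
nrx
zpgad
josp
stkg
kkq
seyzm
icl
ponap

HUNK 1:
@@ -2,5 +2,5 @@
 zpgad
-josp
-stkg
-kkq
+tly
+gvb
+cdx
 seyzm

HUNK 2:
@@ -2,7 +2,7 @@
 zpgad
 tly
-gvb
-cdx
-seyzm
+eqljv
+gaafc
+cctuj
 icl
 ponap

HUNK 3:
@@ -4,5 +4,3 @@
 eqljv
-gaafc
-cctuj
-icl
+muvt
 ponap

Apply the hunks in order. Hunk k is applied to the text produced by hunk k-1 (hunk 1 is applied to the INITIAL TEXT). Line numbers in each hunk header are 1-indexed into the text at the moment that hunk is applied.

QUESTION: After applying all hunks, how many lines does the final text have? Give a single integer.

Answer: 6

Derivation:
Hunk 1: at line 2 remove [josp,stkg,kkq] add [tly,gvb,cdx] -> 8 lines: nrx zpgad tly gvb cdx seyzm icl ponap
Hunk 2: at line 2 remove [gvb,cdx,seyzm] add [eqljv,gaafc,cctuj] -> 8 lines: nrx zpgad tly eqljv gaafc cctuj icl ponap
Hunk 3: at line 4 remove [gaafc,cctuj,icl] add [muvt] -> 6 lines: nrx zpgad tly eqljv muvt ponap
Final line count: 6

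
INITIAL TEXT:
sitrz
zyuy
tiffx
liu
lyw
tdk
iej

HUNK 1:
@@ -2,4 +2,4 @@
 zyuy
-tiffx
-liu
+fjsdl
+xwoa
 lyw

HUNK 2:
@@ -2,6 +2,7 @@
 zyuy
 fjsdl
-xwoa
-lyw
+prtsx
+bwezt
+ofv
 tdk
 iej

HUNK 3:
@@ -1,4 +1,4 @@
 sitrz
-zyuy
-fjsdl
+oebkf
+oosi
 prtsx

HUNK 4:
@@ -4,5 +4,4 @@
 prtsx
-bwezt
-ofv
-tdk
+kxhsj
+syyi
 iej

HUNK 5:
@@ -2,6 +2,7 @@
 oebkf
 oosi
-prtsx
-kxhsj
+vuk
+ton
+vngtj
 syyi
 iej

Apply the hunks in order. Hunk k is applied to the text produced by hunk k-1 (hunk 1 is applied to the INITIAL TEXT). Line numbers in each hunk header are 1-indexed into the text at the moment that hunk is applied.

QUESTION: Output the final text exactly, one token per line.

Answer: sitrz
oebkf
oosi
vuk
ton
vngtj
syyi
iej

Derivation:
Hunk 1: at line 2 remove [tiffx,liu] add [fjsdl,xwoa] -> 7 lines: sitrz zyuy fjsdl xwoa lyw tdk iej
Hunk 2: at line 2 remove [xwoa,lyw] add [prtsx,bwezt,ofv] -> 8 lines: sitrz zyuy fjsdl prtsx bwezt ofv tdk iej
Hunk 3: at line 1 remove [zyuy,fjsdl] add [oebkf,oosi] -> 8 lines: sitrz oebkf oosi prtsx bwezt ofv tdk iej
Hunk 4: at line 4 remove [bwezt,ofv,tdk] add [kxhsj,syyi] -> 7 lines: sitrz oebkf oosi prtsx kxhsj syyi iej
Hunk 5: at line 2 remove [prtsx,kxhsj] add [vuk,ton,vngtj] -> 8 lines: sitrz oebkf oosi vuk ton vngtj syyi iej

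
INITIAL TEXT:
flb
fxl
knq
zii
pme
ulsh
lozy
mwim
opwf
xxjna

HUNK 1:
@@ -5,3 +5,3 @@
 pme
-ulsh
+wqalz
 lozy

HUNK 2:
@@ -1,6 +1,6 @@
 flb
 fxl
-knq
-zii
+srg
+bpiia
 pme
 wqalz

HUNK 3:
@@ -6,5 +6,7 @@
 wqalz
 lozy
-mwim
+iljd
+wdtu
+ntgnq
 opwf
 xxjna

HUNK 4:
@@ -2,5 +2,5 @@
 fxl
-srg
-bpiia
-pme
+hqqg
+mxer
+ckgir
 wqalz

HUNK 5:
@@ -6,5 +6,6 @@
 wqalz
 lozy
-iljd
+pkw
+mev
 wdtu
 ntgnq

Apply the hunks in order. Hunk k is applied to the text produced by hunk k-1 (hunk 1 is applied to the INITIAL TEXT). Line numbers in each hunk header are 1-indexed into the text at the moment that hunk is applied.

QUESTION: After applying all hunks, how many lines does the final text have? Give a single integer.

Answer: 13

Derivation:
Hunk 1: at line 5 remove [ulsh] add [wqalz] -> 10 lines: flb fxl knq zii pme wqalz lozy mwim opwf xxjna
Hunk 2: at line 1 remove [knq,zii] add [srg,bpiia] -> 10 lines: flb fxl srg bpiia pme wqalz lozy mwim opwf xxjna
Hunk 3: at line 6 remove [mwim] add [iljd,wdtu,ntgnq] -> 12 lines: flb fxl srg bpiia pme wqalz lozy iljd wdtu ntgnq opwf xxjna
Hunk 4: at line 2 remove [srg,bpiia,pme] add [hqqg,mxer,ckgir] -> 12 lines: flb fxl hqqg mxer ckgir wqalz lozy iljd wdtu ntgnq opwf xxjna
Hunk 5: at line 6 remove [iljd] add [pkw,mev] -> 13 lines: flb fxl hqqg mxer ckgir wqalz lozy pkw mev wdtu ntgnq opwf xxjna
Final line count: 13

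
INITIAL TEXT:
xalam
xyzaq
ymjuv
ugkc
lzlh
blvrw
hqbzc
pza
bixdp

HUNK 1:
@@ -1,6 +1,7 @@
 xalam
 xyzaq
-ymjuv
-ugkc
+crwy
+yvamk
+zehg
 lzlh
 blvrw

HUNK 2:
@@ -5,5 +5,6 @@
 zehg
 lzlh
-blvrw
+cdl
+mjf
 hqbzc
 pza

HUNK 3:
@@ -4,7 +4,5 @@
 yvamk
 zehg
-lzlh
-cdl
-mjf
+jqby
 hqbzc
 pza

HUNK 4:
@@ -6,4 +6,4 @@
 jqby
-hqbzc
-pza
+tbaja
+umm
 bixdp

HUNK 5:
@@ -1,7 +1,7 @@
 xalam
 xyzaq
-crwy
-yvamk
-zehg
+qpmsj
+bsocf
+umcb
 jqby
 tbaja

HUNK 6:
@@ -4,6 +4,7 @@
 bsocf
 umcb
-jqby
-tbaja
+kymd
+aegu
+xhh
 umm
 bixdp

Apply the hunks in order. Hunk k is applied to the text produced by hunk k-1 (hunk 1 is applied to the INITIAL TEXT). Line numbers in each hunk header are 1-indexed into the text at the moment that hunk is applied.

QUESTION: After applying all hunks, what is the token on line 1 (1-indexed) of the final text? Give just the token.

Answer: xalam

Derivation:
Hunk 1: at line 1 remove [ymjuv,ugkc] add [crwy,yvamk,zehg] -> 10 lines: xalam xyzaq crwy yvamk zehg lzlh blvrw hqbzc pza bixdp
Hunk 2: at line 5 remove [blvrw] add [cdl,mjf] -> 11 lines: xalam xyzaq crwy yvamk zehg lzlh cdl mjf hqbzc pza bixdp
Hunk 3: at line 4 remove [lzlh,cdl,mjf] add [jqby] -> 9 lines: xalam xyzaq crwy yvamk zehg jqby hqbzc pza bixdp
Hunk 4: at line 6 remove [hqbzc,pza] add [tbaja,umm] -> 9 lines: xalam xyzaq crwy yvamk zehg jqby tbaja umm bixdp
Hunk 5: at line 1 remove [crwy,yvamk,zehg] add [qpmsj,bsocf,umcb] -> 9 lines: xalam xyzaq qpmsj bsocf umcb jqby tbaja umm bixdp
Hunk 6: at line 4 remove [jqby,tbaja] add [kymd,aegu,xhh] -> 10 lines: xalam xyzaq qpmsj bsocf umcb kymd aegu xhh umm bixdp
Final line 1: xalam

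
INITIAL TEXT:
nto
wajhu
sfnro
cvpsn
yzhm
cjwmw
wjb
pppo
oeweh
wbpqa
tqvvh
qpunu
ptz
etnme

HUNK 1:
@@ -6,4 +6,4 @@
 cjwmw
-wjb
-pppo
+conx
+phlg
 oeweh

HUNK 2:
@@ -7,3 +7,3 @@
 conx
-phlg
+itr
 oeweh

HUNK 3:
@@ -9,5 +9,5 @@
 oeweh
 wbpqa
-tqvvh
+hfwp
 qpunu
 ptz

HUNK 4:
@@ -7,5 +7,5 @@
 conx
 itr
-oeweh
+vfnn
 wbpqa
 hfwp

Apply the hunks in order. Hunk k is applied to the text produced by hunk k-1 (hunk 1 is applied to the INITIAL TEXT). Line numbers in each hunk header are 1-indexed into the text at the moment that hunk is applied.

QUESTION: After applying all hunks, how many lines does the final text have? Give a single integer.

Answer: 14

Derivation:
Hunk 1: at line 6 remove [wjb,pppo] add [conx,phlg] -> 14 lines: nto wajhu sfnro cvpsn yzhm cjwmw conx phlg oeweh wbpqa tqvvh qpunu ptz etnme
Hunk 2: at line 7 remove [phlg] add [itr] -> 14 lines: nto wajhu sfnro cvpsn yzhm cjwmw conx itr oeweh wbpqa tqvvh qpunu ptz etnme
Hunk 3: at line 9 remove [tqvvh] add [hfwp] -> 14 lines: nto wajhu sfnro cvpsn yzhm cjwmw conx itr oeweh wbpqa hfwp qpunu ptz etnme
Hunk 4: at line 7 remove [oeweh] add [vfnn] -> 14 lines: nto wajhu sfnro cvpsn yzhm cjwmw conx itr vfnn wbpqa hfwp qpunu ptz etnme
Final line count: 14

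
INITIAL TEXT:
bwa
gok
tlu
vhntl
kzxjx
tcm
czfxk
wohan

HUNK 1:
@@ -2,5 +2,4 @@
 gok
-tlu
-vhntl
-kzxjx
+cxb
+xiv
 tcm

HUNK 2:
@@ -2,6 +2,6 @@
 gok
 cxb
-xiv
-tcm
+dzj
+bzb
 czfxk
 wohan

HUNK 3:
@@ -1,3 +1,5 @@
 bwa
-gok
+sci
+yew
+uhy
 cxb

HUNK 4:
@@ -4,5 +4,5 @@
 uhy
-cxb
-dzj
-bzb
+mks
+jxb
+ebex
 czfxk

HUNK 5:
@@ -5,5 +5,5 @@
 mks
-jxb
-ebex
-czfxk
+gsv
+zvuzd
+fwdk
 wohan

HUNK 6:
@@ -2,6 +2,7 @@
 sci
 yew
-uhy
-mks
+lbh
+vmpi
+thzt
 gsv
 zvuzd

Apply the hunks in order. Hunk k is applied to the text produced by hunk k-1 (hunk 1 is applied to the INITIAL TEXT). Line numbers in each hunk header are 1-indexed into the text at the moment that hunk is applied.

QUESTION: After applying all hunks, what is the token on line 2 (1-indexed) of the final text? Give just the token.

Answer: sci

Derivation:
Hunk 1: at line 2 remove [tlu,vhntl,kzxjx] add [cxb,xiv] -> 7 lines: bwa gok cxb xiv tcm czfxk wohan
Hunk 2: at line 2 remove [xiv,tcm] add [dzj,bzb] -> 7 lines: bwa gok cxb dzj bzb czfxk wohan
Hunk 3: at line 1 remove [gok] add [sci,yew,uhy] -> 9 lines: bwa sci yew uhy cxb dzj bzb czfxk wohan
Hunk 4: at line 4 remove [cxb,dzj,bzb] add [mks,jxb,ebex] -> 9 lines: bwa sci yew uhy mks jxb ebex czfxk wohan
Hunk 5: at line 5 remove [jxb,ebex,czfxk] add [gsv,zvuzd,fwdk] -> 9 lines: bwa sci yew uhy mks gsv zvuzd fwdk wohan
Hunk 6: at line 2 remove [uhy,mks] add [lbh,vmpi,thzt] -> 10 lines: bwa sci yew lbh vmpi thzt gsv zvuzd fwdk wohan
Final line 2: sci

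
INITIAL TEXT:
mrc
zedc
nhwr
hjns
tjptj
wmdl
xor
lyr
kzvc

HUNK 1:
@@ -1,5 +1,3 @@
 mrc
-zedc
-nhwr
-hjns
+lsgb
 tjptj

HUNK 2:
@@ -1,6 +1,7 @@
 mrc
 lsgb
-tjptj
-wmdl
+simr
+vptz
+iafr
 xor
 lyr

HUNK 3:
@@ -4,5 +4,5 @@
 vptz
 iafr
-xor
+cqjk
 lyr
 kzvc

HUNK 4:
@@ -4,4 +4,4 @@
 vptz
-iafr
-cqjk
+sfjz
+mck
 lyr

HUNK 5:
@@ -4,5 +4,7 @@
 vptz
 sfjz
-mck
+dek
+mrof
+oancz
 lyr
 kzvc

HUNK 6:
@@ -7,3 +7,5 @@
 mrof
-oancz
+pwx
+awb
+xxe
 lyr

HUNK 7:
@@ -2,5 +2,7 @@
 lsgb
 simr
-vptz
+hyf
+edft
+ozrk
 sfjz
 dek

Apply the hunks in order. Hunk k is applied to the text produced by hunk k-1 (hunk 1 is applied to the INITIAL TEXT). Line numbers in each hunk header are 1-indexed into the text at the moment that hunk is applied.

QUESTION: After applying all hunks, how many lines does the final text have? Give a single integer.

Hunk 1: at line 1 remove [zedc,nhwr,hjns] add [lsgb] -> 7 lines: mrc lsgb tjptj wmdl xor lyr kzvc
Hunk 2: at line 1 remove [tjptj,wmdl] add [simr,vptz,iafr] -> 8 lines: mrc lsgb simr vptz iafr xor lyr kzvc
Hunk 3: at line 4 remove [xor] add [cqjk] -> 8 lines: mrc lsgb simr vptz iafr cqjk lyr kzvc
Hunk 4: at line 4 remove [iafr,cqjk] add [sfjz,mck] -> 8 lines: mrc lsgb simr vptz sfjz mck lyr kzvc
Hunk 5: at line 4 remove [mck] add [dek,mrof,oancz] -> 10 lines: mrc lsgb simr vptz sfjz dek mrof oancz lyr kzvc
Hunk 6: at line 7 remove [oancz] add [pwx,awb,xxe] -> 12 lines: mrc lsgb simr vptz sfjz dek mrof pwx awb xxe lyr kzvc
Hunk 7: at line 2 remove [vptz] add [hyf,edft,ozrk] -> 14 lines: mrc lsgb simr hyf edft ozrk sfjz dek mrof pwx awb xxe lyr kzvc
Final line count: 14

Answer: 14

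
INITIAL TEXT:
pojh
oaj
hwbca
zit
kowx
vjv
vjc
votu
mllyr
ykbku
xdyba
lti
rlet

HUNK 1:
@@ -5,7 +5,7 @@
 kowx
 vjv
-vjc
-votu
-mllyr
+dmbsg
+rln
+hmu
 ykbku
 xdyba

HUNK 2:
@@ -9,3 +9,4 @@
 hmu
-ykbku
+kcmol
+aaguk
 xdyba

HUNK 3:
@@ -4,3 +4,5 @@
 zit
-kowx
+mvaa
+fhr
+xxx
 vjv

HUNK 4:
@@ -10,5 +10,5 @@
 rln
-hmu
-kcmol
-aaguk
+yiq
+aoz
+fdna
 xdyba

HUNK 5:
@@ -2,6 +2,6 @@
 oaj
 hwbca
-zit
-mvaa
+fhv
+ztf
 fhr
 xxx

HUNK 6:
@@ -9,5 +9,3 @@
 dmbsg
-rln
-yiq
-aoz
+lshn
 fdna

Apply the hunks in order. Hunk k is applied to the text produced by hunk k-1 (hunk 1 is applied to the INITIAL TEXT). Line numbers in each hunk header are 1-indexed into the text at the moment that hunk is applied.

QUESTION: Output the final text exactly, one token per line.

Answer: pojh
oaj
hwbca
fhv
ztf
fhr
xxx
vjv
dmbsg
lshn
fdna
xdyba
lti
rlet

Derivation:
Hunk 1: at line 5 remove [vjc,votu,mllyr] add [dmbsg,rln,hmu] -> 13 lines: pojh oaj hwbca zit kowx vjv dmbsg rln hmu ykbku xdyba lti rlet
Hunk 2: at line 9 remove [ykbku] add [kcmol,aaguk] -> 14 lines: pojh oaj hwbca zit kowx vjv dmbsg rln hmu kcmol aaguk xdyba lti rlet
Hunk 3: at line 4 remove [kowx] add [mvaa,fhr,xxx] -> 16 lines: pojh oaj hwbca zit mvaa fhr xxx vjv dmbsg rln hmu kcmol aaguk xdyba lti rlet
Hunk 4: at line 10 remove [hmu,kcmol,aaguk] add [yiq,aoz,fdna] -> 16 lines: pojh oaj hwbca zit mvaa fhr xxx vjv dmbsg rln yiq aoz fdna xdyba lti rlet
Hunk 5: at line 2 remove [zit,mvaa] add [fhv,ztf] -> 16 lines: pojh oaj hwbca fhv ztf fhr xxx vjv dmbsg rln yiq aoz fdna xdyba lti rlet
Hunk 6: at line 9 remove [rln,yiq,aoz] add [lshn] -> 14 lines: pojh oaj hwbca fhv ztf fhr xxx vjv dmbsg lshn fdna xdyba lti rlet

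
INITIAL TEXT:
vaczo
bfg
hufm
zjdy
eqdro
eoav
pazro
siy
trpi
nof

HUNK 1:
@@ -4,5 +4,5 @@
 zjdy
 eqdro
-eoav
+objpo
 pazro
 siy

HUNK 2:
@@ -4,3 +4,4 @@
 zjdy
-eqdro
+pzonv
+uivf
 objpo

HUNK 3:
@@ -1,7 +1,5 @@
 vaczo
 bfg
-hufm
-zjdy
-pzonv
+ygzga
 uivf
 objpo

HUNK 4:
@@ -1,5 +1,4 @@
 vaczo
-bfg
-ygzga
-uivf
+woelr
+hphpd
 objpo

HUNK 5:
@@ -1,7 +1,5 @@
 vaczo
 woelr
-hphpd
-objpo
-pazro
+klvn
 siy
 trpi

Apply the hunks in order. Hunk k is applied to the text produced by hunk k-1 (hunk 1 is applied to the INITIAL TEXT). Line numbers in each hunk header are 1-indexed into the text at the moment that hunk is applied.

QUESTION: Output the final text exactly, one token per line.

Answer: vaczo
woelr
klvn
siy
trpi
nof

Derivation:
Hunk 1: at line 4 remove [eoav] add [objpo] -> 10 lines: vaczo bfg hufm zjdy eqdro objpo pazro siy trpi nof
Hunk 2: at line 4 remove [eqdro] add [pzonv,uivf] -> 11 lines: vaczo bfg hufm zjdy pzonv uivf objpo pazro siy trpi nof
Hunk 3: at line 1 remove [hufm,zjdy,pzonv] add [ygzga] -> 9 lines: vaczo bfg ygzga uivf objpo pazro siy trpi nof
Hunk 4: at line 1 remove [bfg,ygzga,uivf] add [woelr,hphpd] -> 8 lines: vaczo woelr hphpd objpo pazro siy trpi nof
Hunk 5: at line 1 remove [hphpd,objpo,pazro] add [klvn] -> 6 lines: vaczo woelr klvn siy trpi nof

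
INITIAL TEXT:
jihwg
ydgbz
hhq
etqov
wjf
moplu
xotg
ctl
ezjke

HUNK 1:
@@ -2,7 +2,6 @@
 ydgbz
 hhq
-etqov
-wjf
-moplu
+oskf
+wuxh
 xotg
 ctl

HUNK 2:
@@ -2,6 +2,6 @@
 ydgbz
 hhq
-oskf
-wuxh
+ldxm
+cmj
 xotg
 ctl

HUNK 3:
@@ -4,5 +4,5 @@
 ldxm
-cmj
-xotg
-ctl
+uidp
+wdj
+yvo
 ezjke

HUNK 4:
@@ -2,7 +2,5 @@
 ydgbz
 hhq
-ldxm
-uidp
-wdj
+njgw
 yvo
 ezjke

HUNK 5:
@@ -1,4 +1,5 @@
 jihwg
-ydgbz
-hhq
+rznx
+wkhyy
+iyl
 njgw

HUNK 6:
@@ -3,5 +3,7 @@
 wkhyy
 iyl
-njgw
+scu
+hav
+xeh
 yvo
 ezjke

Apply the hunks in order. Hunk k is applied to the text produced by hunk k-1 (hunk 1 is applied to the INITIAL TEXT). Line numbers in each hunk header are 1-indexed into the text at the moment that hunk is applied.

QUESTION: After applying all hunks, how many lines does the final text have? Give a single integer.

Answer: 9

Derivation:
Hunk 1: at line 2 remove [etqov,wjf,moplu] add [oskf,wuxh] -> 8 lines: jihwg ydgbz hhq oskf wuxh xotg ctl ezjke
Hunk 2: at line 2 remove [oskf,wuxh] add [ldxm,cmj] -> 8 lines: jihwg ydgbz hhq ldxm cmj xotg ctl ezjke
Hunk 3: at line 4 remove [cmj,xotg,ctl] add [uidp,wdj,yvo] -> 8 lines: jihwg ydgbz hhq ldxm uidp wdj yvo ezjke
Hunk 4: at line 2 remove [ldxm,uidp,wdj] add [njgw] -> 6 lines: jihwg ydgbz hhq njgw yvo ezjke
Hunk 5: at line 1 remove [ydgbz,hhq] add [rznx,wkhyy,iyl] -> 7 lines: jihwg rznx wkhyy iyl njgw yvo ezjke
Hunk 6: at line 3 remove [njgw] add [scu,hav,xeh] -> 9 lines: jihwg rznx wkhyy iyl scu hav xeh yvo ezjke
Final line count: 9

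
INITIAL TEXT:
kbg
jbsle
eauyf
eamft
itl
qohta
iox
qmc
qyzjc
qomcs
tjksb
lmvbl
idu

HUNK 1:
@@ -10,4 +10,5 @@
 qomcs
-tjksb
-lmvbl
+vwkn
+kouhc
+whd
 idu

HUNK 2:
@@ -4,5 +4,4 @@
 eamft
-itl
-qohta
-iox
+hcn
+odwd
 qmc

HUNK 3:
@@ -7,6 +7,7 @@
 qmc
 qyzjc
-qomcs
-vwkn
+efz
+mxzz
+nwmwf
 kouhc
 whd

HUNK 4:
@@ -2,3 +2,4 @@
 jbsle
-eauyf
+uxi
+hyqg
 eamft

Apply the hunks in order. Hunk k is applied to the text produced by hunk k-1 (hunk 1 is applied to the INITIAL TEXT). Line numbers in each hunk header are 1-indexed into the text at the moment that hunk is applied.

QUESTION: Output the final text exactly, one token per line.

Hunk 1: at line 10 remove [tjksb,lmvbl] add [vwkn,kouhc,whd] -> 14 lines: kbg jbsle eauyf eamft itl qohta iox qmc qyzjc qomcs vwkn kouhc whd idu
Hunk 2: at line 4 remove [itl,qohta,iox] add [hcn,odwd] -> 13 lines: kbg jbsle eauyf eamft hcn odwd qmc qyzjc qomcs vwkn kouhc whd idu
Hunk 3: at line 7 remove [qomcs,vwkn] add [efz,mxzz,nwmwf] -> 14 lines: kbg jbsle eauyf eamft hcn odwd qmc qyzjc efz mxzz nwmwf kouhc whd idu
Hunk 4: at line 2 remove [eauyf] add [uxi,hyqg] -> 15 lines: kbg jbsle uxi hyqg eamft hcn odwd qmc qyzjc efz mxzz nwmwf kouhc whd idu

Answer: kbg
jbsle
uxi
hyqg
eamft
hcn
odwd
qmc
qyzjc
efz
mxzz
nwmwf
kouhc
whd
idu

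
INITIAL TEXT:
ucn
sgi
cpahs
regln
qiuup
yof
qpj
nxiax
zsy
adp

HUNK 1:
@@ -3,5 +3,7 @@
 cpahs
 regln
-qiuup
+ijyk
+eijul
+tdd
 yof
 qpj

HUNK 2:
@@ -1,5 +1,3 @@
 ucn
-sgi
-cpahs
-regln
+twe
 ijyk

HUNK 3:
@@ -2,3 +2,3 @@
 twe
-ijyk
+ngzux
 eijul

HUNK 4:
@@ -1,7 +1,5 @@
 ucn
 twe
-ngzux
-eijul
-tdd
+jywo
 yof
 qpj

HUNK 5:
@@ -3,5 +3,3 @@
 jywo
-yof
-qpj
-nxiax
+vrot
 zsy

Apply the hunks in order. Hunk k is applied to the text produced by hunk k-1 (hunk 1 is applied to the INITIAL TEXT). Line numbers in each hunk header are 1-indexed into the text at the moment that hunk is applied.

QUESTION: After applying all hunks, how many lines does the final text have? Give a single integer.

Answer: 6

Derivation:
Hunk 1: at line 3 remove [qiuup] add [ijyk,eijul,tdd] -> 12 lines: ucn sgi cpahs regln ijyk eijul tdd yof qpj nxiax zsy adp
Hunk 2: at line 1 remove [sgi,cpahs,regln] add [twe] -> 10 lines: ucn twe ijyk eijul tdd yof qpj nxiax zsy adp
Hunk 3: at line 2 remove [ijyk] add [ngzux] -> 10 lines: ucn twe ngzux eijul tdd yof qpj nxiax zsy adp
Hunk 4: at line 1 remove [ngzux,eijul,tdd] add [jywo] -> 8 lines: ucn twe jywo yof qpj nxiax zsy adp
Hunk 5: at line 3 remove [yof,qpj,nxiax] add [vrot] -> 6 lines: ucn twe jywo vrot zsy adp
Final line count: 6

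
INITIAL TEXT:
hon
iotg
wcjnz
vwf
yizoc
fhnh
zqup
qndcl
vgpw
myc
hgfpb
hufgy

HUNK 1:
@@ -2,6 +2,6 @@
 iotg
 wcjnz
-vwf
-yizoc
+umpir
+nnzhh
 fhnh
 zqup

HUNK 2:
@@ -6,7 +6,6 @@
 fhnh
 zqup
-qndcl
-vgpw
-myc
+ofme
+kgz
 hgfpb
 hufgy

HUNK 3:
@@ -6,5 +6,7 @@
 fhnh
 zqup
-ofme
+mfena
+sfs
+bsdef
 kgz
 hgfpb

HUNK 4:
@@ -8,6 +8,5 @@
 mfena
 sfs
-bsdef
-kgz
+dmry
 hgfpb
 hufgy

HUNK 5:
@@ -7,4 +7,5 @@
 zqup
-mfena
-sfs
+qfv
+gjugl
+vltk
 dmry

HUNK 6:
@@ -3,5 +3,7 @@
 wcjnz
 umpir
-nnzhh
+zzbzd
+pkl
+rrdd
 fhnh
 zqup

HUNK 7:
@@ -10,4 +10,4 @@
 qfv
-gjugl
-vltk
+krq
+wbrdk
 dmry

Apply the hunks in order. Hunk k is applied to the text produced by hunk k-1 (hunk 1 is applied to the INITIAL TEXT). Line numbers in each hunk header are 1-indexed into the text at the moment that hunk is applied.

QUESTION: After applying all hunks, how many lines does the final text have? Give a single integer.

Hunk 1: at line 2 remove [vwf,yizoc] add [umpir,nnzhh] -> 12 lines: hon iotg wcjnz umpir nnzhh fhnh zqup qndcl vgpw myc hgfpb hufgy
Hunk 2: at line 6 remove [qndcl,vgpw,myc] add [ofme,kgz] -> 11 lines: hon iotg wcjnz umpir nnzhh fhnh zqup ofme kgz hgfpb hufgy
Hunk 3: at line 6 remove [ofme] add [mfena,sfs,bsdef] -> 13 lines: hon iotg wcjnz umpir nnzhh fhnh zqup mfena sfs bsdef kgz hgfpb hufgy
Hunk 4: at line 8 remove [bsdef,kgz] add [dmry] -> 12 lines: hon iotg wcjnz umpir nnzhh fhnh zqup mfena sfs dmry hgfpb hufgy
Hunk 5: at line 7 remove [mfena,sfs] add [qfv,gjugl,vltk] -> 13 lines: hon iotg wcjnz umpir nnzhh fhnh zqup qfv gjugl vltk dmry hgfpb hufgy
Hunk 6: at line 3 remove [nnzhh] add [zzbzd,pkl,rrdd] -> 15 lines: hon iotg wcjnz umpir zzbzd pkl rrdd fhnh zqup qfv gjugl vltk dmry hgfpb hufgy
Hunk 7: at line 10 remove [gjugl,vltk] add [krq,wbrdk] -> 15 lines: hon iotg wcjnz umpir zzbzd pkl rrdd fhnh zqup qfv krq wbrdk dmry hgfpb hufgy
Final line count: 15

Answer: 15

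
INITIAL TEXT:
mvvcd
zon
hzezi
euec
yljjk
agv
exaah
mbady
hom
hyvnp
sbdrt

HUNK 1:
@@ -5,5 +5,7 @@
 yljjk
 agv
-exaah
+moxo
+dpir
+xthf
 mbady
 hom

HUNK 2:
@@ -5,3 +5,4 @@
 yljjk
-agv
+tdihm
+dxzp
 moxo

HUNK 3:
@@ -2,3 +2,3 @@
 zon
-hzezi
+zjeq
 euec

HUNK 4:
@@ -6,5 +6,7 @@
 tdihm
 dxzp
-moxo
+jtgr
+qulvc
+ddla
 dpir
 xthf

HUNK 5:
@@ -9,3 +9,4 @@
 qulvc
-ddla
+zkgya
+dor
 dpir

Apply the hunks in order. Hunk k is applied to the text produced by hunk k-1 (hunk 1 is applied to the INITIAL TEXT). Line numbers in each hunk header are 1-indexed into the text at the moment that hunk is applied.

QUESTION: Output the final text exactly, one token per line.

Answer: mvvcd
zon
zjeq
euec
yljjk
tdihm
dxzp
jtgr
qulvc
zkgya
dor
dpir
xthf
mbady
hom
hyvnp
sbdrt

Derivation:
Hunk 1: at line 5 remove [exaah] add [moxo,dpir,xthf] -> 13 lines: mvvcd zon hzezi euec yljjk agv moxo dpir xthf mbady hom hyvnp sbdrt
Hunk 2: at line 5 remove [agv] add [tdihm,dxzp] -> 14 lines: mvvcd zon hzezi euec yljjk tdihm dxzp moxo dpir xthf mbady hom hyvnp sbdrt
Hunk 3: at line 2 remove [hzezi] add [zjeq] -> 14 lines: mvvcd zon zjeq euec yljjk tdihm dxzp moxo dpir xthf mbady hom hyvnp sbdrt
Hunk 4: at line 6 remove [moxo] add [jtgr,qulvc,ddla] -> 16 lines: mvvcd zon zjeq euec yljjk tdihm dxzp jtgr qulvc ddla dpir xthf mbady hom hyvnp sbdrt
Hunk 5: at line 9 remove [ddla] add [zkgya,dor] -> 17 lines: mvvcd zon zjeq euec yljjk tdihm dxzp jtgr qulvc zkgya dor dpir xthf mbady hom hyvnp sbdrt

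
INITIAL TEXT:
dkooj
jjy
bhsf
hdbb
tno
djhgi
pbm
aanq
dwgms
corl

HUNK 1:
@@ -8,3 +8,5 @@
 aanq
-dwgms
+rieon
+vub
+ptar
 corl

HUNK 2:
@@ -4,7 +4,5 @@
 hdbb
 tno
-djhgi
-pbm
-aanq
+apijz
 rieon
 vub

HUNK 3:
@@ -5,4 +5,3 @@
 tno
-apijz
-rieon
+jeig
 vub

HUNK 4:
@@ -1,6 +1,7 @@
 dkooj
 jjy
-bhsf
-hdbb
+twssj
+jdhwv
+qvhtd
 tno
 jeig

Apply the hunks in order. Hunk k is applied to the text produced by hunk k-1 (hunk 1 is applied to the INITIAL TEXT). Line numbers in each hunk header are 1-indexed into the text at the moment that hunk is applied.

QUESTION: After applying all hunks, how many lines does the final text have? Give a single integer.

Answer: 10

Derivation:
Hunk 1: at line 8 remove [dwgms] add [rieon,vub,ptar] -> 12 lines: dkooj jjy bhsf hdbb tno djhgi pbm aanq rieon vub ptar corl
Hunk 2: at line 4 remove [djhgi,pbm,aanq] add [apijz] -> 10 lines: dkooj jjy bhsf hdbb tno apijz rieon vub ptar corl
Hunk 3: at line 5 remove [apijz,rieon] add [jeig] -> 9 lines: dkooj jjy bhsf hdbb tno jeig vub ptar corl
Hunk 4: at line 1 remove [bhsf,hdbb] add [twssj,jdhwv,qvhtd] -> 10 lines: dkooj jjy twssj jdhwv qvhtd tno jeig vub ptar corl
Final line count: 10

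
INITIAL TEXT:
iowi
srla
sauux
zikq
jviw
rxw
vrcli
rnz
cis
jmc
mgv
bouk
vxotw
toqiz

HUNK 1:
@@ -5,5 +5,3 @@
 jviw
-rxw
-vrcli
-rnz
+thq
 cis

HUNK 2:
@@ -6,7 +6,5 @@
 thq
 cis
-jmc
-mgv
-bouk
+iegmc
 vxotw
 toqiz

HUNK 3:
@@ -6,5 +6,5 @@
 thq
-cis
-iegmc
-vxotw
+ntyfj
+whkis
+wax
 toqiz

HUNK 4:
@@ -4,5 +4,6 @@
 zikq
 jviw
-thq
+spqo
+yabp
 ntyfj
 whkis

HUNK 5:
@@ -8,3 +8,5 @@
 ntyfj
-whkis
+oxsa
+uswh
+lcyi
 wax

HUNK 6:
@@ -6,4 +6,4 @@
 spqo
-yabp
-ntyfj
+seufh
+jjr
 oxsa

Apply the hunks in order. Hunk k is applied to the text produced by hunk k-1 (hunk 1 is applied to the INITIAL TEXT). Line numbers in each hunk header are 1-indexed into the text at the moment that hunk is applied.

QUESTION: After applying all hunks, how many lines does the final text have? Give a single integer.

Hunk 1: at line 5 remove [rxw,vrcli,rnz] add [thq] -> 12 lines: iowi srla sauux zikq jviw thq cis jmc mgv bouk vxotw toqiz
Hunk 2: at line 6 remove [jmc,mgv,bouk] add [iegmc] -> 10 lines: iowi srla sauux zikq jviw thq cis iegmc vxotw toqiz
Hunk 3: at line 6 remove [cis,iegmc,vxotw] add [ntyfj,whkis,wax] -> 10 lines: iowi srla sauux zikq jviw thq ntyfj whkis wax toqiz
Hunk 4: at line 4 remove [thq] add [spqo,yabp] -> 11 lines: iowi srla sauux zikq jviw spqo yabp ntyfj whkis wax toqiz
Hunk 5: at line 8 remove [whkis] add [oxsa,uswh,lcyi] -> 13 lines: iowi srla sauux zikq jviw spqo yabp ntyfj oxsa uswh lcyi wax toqiz
Hunk 6: at line 6 remove [yabp,ntyfj] add [seufh,jjr] -> 13 lines: iowi srla sauux zikq jviw spqo seufh jjr oxsa uswh lcyi wax toqiz
Final line count: 13

Answer: 13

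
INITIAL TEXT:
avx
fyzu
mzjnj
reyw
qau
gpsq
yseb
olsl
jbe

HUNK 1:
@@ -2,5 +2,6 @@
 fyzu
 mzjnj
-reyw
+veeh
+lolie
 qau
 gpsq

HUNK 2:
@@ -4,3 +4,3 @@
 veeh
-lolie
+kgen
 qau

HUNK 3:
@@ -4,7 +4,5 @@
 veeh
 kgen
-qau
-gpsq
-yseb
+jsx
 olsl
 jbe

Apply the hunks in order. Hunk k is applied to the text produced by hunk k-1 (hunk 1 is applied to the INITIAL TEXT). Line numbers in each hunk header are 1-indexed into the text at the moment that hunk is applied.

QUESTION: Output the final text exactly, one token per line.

Hunk 1: at line 2 remove [reyw] add [veeh,lolie] -> 10 lines: avx fyzu mzjnj veeh lolie qau gpsq yseb olsl jbe
Hunk 2: at line 4 remove [lolie] add [kgen] -> 10 lines: avx fyzu mzjnj veeh kgen qau gpsq yseb olsl jbe
Hunk 3: at line 4 remove [qau,gpsq,yseb] add [jsx] -> 8 lines: avx fyzu mzjnj veeh kgen jsx olsl jbe

Answer: avx
fyzu
mzjnj
veeh
kgen
jsx
olsl
jbe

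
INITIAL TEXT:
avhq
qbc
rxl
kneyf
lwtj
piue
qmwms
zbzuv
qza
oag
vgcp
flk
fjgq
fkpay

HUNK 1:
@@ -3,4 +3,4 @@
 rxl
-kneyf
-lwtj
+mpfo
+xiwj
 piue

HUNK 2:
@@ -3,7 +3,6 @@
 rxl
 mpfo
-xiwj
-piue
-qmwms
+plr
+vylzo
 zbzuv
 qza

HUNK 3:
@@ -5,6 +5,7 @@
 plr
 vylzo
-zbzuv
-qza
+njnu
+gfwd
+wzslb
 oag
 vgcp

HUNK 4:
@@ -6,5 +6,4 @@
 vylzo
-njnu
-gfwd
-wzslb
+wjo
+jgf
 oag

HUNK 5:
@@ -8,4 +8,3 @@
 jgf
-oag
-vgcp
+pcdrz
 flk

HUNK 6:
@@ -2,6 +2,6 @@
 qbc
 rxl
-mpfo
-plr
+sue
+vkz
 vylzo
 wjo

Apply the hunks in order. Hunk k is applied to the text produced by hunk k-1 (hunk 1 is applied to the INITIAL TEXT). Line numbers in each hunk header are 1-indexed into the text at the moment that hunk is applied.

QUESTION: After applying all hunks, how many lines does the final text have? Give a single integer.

Answer: 12

Derivation:
Hunk 1: at line 3 remove [kneyf,lwtj] add [mpfo,xiwj] -> 14 lines: avhq qbc rxl mpfo xiwj piue qmwms zbzuv qza oag vgcp flk fjgq fkpay
Hunk 2: at line 3 remove [xiwj,piue,qmwms] add [plr,vylzo] -> 13 lines: avhq qbc rxl mpfo plr vylzo zbzuv qza oag vgcp flk fjgq fkpay
Hunk 3: at line 5 remove [zbzuv,qza] add [njnu,gfwd,wzslb] -> 14 lines: avhq qbc rxl mpfo plr vylzo njnu gfwd wzslb oag vgcp flk fjgq fkpay
Hunk 4: at line 6 remove [njnu,gfwd,wzslb] add [wjo,jgf] -> 13 lines: avhq qbc rxl mpfo plr vylzo wjo jgf oag vgcp flk fjgq fkpay
Hunk 5: at line 8 remove [oag,vgcp] add [pcdrz] -> 12 lines: avhq qbc rxl mpfo plr vylzo wjo jgf pcdrz flk fjgq fkpay
Hunk 6: at line 2 remove [mpfo,plr] add [sue,vkz] -> 12 lines: avhq qbc rxl sue vkz vylzo wjo jgf pcdrz flk fjgq fkpay
Final line count: 12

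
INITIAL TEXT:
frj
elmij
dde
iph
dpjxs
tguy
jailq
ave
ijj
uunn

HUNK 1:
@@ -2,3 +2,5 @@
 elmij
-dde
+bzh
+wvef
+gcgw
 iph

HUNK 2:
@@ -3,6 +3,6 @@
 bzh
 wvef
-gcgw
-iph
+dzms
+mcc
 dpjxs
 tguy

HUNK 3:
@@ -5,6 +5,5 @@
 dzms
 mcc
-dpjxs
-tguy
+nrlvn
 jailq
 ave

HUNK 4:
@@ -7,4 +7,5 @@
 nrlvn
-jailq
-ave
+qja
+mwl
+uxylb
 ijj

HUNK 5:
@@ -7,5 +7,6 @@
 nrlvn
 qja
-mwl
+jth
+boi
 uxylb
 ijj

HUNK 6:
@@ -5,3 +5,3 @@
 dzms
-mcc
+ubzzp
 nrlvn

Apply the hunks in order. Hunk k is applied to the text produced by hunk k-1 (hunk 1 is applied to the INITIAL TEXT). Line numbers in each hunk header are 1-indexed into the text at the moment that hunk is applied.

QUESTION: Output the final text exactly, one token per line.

Hunk 1: at line 2 remove [dde] add [bzh,wvef,gcgw] -> 12 lines: frj elmij bzh wvef gcgw iph dpjxs tguy jailq ave ijj uunn
Hunk 2: at line 3 remove [gcgw,iph] add [dzms,mcc] -> 12 lines: frj elmij bzh wvef dzms mcc dpjxs tguy jailq ave ijj uunn
Hunk 3: at line 5 remove [dpjxs,tguy] add [nrlvn] -> 11 lines: frj elmij bzh wvef dzms mcc nrlvn jailq ave ijj uunn
Hunk 4: at line 7 remove [jailq,ave] add [qja,mwl,uxylb] -> 12 lines: frj elmij bzh wvef dzms mcc nrlvn qja mwl uxylb ijj uunn
Hunk 5: at line 7 remove [mwl] add [jth,boi] -> 13 lines: frj elmij bzh wvef dzms mcc nrlvn qja jth boi uxylb ijj uunn
Hunk 6: at line 5 remove [mcc] add [ubzzp] -> 13 lines: frj elmij bzh wvef dzms ubzzp nrlvn qja jth boi uxylb ijj uunn

Answer: frj
elmij
bzh
wvef
dzms
ubzzp
nrlvn
qja
jth
boi
uxylb
ijj
uunn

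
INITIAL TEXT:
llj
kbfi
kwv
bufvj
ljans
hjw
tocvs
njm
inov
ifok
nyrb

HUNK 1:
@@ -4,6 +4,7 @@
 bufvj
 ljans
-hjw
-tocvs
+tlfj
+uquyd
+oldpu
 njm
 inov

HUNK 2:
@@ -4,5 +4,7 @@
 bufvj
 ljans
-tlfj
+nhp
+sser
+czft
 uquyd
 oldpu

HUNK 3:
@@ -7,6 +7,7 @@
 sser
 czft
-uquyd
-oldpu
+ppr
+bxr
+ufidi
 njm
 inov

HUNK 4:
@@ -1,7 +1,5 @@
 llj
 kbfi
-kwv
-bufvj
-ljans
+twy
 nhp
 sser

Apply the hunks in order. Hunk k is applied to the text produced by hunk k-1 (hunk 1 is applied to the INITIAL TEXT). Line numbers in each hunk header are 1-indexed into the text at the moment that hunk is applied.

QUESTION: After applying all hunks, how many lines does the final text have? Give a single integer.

Answer: 13

Derivation:
Hunk 1: at line 4 remove [hjw,tocvs] add [tlfj,uquyd,oldpu] -> 12 lines: llj kbfi kwv bufvj ljans tlfj uquyd oldpu njm inov ifok nyrb
Hunk 2: at line 4 remove [tlfj] add [nhp,sser,czft] -> 14 lines: llj kbfi kwv bufvj ljans nhp sser czft uquyd oldpu njm inov ifok nyrb
Hunk 3: at line 7 remove [uquyd,oldpu] add [ppr,bxr,ufidi] -> 15 lines: llj kbfi kwv bufvj ljans nhp sser czft ppr bxr ufidi njm inov ifok nyrb
Hunk 4: at line 1 remove [kwv,bufvj,ljans] add [twy] -> 13 lines: llj kbfi twy nhp sser czft ppr bxr ufidi njm inov ifok nyrb
Final line count: 13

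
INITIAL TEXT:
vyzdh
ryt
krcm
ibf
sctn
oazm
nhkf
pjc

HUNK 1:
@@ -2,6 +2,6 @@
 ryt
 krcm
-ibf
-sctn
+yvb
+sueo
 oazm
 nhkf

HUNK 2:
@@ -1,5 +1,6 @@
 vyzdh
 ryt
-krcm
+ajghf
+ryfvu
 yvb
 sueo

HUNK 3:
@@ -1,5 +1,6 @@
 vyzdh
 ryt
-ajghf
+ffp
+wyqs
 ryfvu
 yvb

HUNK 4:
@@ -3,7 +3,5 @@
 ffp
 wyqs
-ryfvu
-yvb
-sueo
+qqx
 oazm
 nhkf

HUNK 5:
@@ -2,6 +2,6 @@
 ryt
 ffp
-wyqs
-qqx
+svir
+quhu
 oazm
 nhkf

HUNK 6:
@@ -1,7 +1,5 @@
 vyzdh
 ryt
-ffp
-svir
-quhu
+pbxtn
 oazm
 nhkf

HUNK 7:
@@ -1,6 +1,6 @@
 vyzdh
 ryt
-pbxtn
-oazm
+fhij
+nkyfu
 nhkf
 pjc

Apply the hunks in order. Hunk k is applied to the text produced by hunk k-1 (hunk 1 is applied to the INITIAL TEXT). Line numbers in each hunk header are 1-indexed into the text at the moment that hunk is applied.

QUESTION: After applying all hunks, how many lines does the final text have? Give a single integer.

Hunk 1: at line 2 remove [ibf,sctn] add [yvb,sueo] -> 8 lines: vyzdh ryt krcm yvb sueo oazm nhkf pjc
Hunk 2: at line 1 remove [krcm] add [ajghf,ryfvu] -> 9 lines: vyzdh ryt ajghf ryfvu yvb sueo oazm nhkf pjc
Hunk 3: at line 1 remove [ajghf] add [ffp,wyqs] -> 10 lines: vyzdh ryt ffp wyqs ryfvu yvb sueo oazm nhkf pjc
Hunk 4: at line 3 remove [ryfvu,yvb,sueo] add [qqx] -> 8 lines: vyzdh ryt ffp wyqs qqx oazm nhkf pjc
Hunk 5: at line 2 remove [wyqs,qqx] add [svir,quhu] -> 8 lines: vyzdh ryt ffp svir quhu oazm nhkf pjc
Hunk 6: at line 1 remove [ffp,svir,quhu] add [pbxtn] -> 6 lines: vyzdh ryt pbxtn oazm nhkf pjc
Hunk 7: at line 1 remove [pbxtn,oazm] add [fhij,nkyfu] -> 6 lines: vyzdh ryt fhij nkyfu nhkf pjc
Final line count: 6

Answer: 6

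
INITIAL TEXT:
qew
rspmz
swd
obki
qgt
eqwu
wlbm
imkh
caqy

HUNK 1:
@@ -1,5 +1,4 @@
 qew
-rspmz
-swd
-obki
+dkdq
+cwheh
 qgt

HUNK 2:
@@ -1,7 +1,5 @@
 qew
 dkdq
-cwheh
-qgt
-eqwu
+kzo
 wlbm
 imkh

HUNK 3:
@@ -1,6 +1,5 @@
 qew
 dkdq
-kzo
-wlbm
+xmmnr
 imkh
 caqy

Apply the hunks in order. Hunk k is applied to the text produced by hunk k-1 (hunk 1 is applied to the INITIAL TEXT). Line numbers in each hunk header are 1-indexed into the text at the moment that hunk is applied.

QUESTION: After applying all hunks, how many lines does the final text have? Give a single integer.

Hunk 1: at line 1 remove [rspmz,swd,obki] add [dkdq,cwheh] -> 8 lines: qew dkdq cwheh qgt eqwu wlbm imkh caqy
Hunk 2: at line 1 remove [cwheh,qgt,eqwu] add [kzo] -> 6 lines: qew dkdq kzo wlbm imkh caqy
Hunk 3: at line 1 remove [kzo,wlbm] add [xmmnr] -> 5 lines: qew dkdq xmmnr imkh caqy
Final line count: 5

Answer: 5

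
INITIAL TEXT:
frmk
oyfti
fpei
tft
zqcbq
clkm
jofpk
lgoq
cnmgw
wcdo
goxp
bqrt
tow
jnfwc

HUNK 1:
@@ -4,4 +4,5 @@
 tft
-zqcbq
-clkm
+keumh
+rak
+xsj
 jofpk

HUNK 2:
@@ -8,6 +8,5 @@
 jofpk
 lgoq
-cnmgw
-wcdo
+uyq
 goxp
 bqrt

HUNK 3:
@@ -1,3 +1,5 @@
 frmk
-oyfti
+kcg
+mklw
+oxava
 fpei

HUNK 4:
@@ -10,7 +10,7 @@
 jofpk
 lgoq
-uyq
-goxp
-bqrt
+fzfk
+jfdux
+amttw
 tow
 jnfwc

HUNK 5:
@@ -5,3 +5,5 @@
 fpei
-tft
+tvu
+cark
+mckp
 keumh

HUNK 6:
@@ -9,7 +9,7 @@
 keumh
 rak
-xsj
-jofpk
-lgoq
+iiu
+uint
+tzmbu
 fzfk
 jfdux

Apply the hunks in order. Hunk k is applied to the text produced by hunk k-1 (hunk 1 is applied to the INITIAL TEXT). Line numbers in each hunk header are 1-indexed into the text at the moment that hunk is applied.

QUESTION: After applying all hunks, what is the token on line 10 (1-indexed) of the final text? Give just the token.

Answer: rak

Derivation:
Hunk 1: at line 4 remove [zqcbq,clkm] add [keumh,rak,xsj] -> 15 lines: frmk oyfti fpei tft keumh rak xsj jofpk lgoq cnmgw wcdo goxp bqrt tow jnfwc
Hunk 2: at line 8 remove [cnmgw,wcdo] add [uyq] -> 14 lines: frmk oyfti fpei tft keumh rak xsj jofpk lgoq uyq goxp bqrt tow jnfwc
Hunk 3: at line 1 remove [oyfti] add [kcg,mklw,oxava] -> 16 lines: frmk kcg mklw oxava fpei tft keumh rak xsj jofpk lgoq uyq goxp bqrt tow jnfwc
Hunk 4: at line 10 remove [uyq,goxp,bqrt] add [fzfk,jfdux,amttw] -> 16 lines: frmk kcg mklw oxava fpei tft keumh rak xsj jofpk lgoq fzfk jfdux amttw tow jnfwc
Hunk 5: at line 5 remove [tft] add [tvu,cark,mckp] -> 18 lines: frmk kcg mklw oxava fpei tvu cark mckp keumh rak xsj jofpk lgoq fzfk jfdux amttw tow jnfwc
Hunk 6: at line 9 remove [xsj,jofpk,lgoq] add [iiu,uint,tzmbu] -> 18 lines: frmk kcg mklw oxava fpei tvu cark mckp keumh rak iiu uint tzmbu fzfk jfdux amttw tow jnfwc
Final line 10: rak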